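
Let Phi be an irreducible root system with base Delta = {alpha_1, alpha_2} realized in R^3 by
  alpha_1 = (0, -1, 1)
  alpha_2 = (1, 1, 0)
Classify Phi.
Compute the Cartan integers a_ij = 2(alpha_i, alpha_j)/(alpha_j, alpha_j); the resulting 2x2 Cartan matrix is
[[2, -1], [-1, 2]].
All simple roots have the same length, so the diagram is simply laced. The associated Dynkin diagram is a chain of 2 nodes with single edges (A_2), so the type is A_2 (the algebra sl(3)).

type A_2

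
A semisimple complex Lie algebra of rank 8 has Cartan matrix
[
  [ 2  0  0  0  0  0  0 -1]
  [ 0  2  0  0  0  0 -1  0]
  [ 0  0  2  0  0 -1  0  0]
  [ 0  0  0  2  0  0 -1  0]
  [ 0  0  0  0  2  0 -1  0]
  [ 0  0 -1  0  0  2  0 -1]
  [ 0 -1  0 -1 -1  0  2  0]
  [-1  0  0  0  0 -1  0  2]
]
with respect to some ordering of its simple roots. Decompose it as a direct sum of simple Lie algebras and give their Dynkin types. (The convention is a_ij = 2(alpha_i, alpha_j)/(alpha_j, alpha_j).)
A4 ⊕ D4

The diagram associated to this matrix has two connected components: the simple roots {alpha_1, alpha_3, alpha_6, alpha_8} form a chain of 4 nodes with single edges (A_4), and {alpha_2, alpha_4, alpha_5, alpha_7} form a chain of 2 nodes with a fork of two nodes at one end (D_4). A semisimple Lie algebra decomposes uniquely as the direct sum of simple ideals, one per connected component of its Dynkin diagram, so g ≅ A_4 ⊕ D_4 (dimension 24 + 28 = 52).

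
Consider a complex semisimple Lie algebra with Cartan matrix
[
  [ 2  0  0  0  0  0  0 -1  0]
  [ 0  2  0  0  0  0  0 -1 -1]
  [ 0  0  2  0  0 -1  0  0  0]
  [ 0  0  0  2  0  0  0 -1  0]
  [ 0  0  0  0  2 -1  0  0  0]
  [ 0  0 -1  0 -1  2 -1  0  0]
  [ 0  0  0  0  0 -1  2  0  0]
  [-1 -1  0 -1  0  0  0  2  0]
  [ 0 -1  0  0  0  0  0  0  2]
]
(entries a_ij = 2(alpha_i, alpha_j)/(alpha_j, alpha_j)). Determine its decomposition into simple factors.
D_4 (so(8)) + D_5 (so(10))

The diagram associated to this matrix has two connected components: the simple roots {alpha_3, alpha_5, alpha_6, alpha_7} form a chain of 2 nodes with a fork of two nodes at one end (D_4), and {alpha_1, alpha_2, alpha_4, alpha_8, alpha_9} form a chain of 3 nodes with a fork of two nodes at one end (D_5). A semisimple Lie algebra decomposes uniquely as the direct sum of simple ideals, one per connected component of its Dynkin diagram, so g ≅ D_4 ⊕ D_5 (dimension 28 + 45 = 73).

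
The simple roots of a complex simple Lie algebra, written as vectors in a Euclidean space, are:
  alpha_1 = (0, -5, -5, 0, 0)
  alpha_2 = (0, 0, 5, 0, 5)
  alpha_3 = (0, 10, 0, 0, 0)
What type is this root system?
C3

Compute the Cartan integers a_ij = 2(alpha_i, alpha_j)/(alpha_j, alpha_j); the resulting 3x3 Cartan matrix is
[[2, -1, -1], [-1, 2, 0], [-2, 0, 2]].
The roots have two lengths (squared-length ratio 2:1); the short ones are alpha_{1,2}. The associated Dynkin diagram is a chain of 3 nodes with a double edge at one end; the terminal node there is the unique long simple root (C_3), so the type is C_3 (the algebra sp(6)).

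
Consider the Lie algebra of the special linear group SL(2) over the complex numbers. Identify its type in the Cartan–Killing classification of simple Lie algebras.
A_1

This is sl(2), which has dimension 2^2 - 1 = 3 and rank 2 - 1 = 1 (a Cartan subalgebra is the diagonal traceless matrices). In the classification of classical Lie algebras, the special linear algebra sl(n+1) has type A_n; here n = 1, so the Dynkin diagram is a chain of 1 nodes with single edges (A_1). Hence the type is A_1.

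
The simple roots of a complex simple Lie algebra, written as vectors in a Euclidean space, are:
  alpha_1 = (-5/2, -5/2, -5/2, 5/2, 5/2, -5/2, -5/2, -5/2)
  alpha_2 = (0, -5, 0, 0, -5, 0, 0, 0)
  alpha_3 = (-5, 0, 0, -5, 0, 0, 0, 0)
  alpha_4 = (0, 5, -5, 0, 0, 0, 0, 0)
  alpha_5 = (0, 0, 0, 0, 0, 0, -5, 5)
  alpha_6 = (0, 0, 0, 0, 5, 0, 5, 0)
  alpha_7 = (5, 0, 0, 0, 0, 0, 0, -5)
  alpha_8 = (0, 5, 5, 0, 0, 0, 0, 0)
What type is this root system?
Compute the Cartan integers a_ij = 2(alpha_i, alpha_j)/(alpha_j, alpha_j); the resulting 8x8 Cartan matrix is
[[2, 0, 0, 0, 0, 0, 0, -1], [0, 2, 0, -1, 0, -1, 0, -1], [0, 0, 2, 0, 0, 0, -1, 0], [0, -1, 0, 2, 0, 0, 0, 0], [0, 0, 0, 0, 2, -1, -1, 0], [0, -1, 0, 0, -1, 2, 0, 0], [0, 0, -1, 0, -1, 0, 2, 0], [-1, -1, 0, 0, 0, 0, 0, 2]].
All simple roots have the same length, so the diagram is simply laced. The associated Dynkin diagram is a chain of 7 nodes with one extra node attached to the third node from one end (E_8), so the type is E_8.

type E_8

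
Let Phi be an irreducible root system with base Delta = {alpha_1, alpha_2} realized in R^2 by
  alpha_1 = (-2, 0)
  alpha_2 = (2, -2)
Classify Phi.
type B_2

Compute the Cartan integers a_ij = 2(alpha_i, alpha_j)/(alpha_j, alpha_j); the resulting 2x2 Cartan matrix is
[[2, -1], [-2, 2]].
The roots have two lengths (squared-length ratio 2:1); the short ones are alpha_{1}. The associated Dynkin diagram is a chain of 2 nodes with a double edge at one end; the terminal node there is the unique short simple root (B_2), so the type is B_2 (the algebra so(5)).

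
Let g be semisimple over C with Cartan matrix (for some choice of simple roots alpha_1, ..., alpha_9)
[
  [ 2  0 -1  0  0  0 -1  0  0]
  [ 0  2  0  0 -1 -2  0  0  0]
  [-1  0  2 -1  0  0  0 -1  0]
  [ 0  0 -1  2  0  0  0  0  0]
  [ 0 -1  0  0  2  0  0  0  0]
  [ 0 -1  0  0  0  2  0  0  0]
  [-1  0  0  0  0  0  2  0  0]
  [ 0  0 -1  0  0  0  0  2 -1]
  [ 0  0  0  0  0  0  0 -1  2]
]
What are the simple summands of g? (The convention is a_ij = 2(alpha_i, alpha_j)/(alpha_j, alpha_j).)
The diagram associated to this matrix has two connected components: the simple roots {alpha_2, alpha_5, alpha_6} form a chain of 3 nodes with a double edge at one end; the terminal node there is the unique short simple root (B_3), and {alpha_1, alpha_3, alpha_4, alpha_7, alpha_8, alpha_9} form a chain of 5 nodes with one extra node attached to the third node from one end (E_6). A semisimple Lie algebra decomposes uniquely as the direct sum of simple ideals, one per connected component of its Dynkin diagram, so g ≅ B_3 ⊕ E_6 (dimension 21 + 78 = 99).

type B_3 + type E_6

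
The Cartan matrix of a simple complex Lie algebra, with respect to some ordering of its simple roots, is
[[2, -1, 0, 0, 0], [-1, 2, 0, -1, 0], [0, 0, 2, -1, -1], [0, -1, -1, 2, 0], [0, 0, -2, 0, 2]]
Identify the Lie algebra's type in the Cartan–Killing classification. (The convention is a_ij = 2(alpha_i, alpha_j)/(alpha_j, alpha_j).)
C5

The matrix has rank 5 with 2's on the diagonal. Reading the off-diagonal entries as Dynkin edges (a single edge where a_ij = a_ji = -1; a double or triple edge where a_ij * a_ji = 2 or 3), the diagram is a chain of 5 nodes with a double edge at one end; the terminal node there is the unique long simple root (C_5). One simple-root ordering that puts it in standard form is (alpha_1, alpha_2, alpha_4, alpha_3, alpha_5). So the algebra is type C_5, i.e. sp(10).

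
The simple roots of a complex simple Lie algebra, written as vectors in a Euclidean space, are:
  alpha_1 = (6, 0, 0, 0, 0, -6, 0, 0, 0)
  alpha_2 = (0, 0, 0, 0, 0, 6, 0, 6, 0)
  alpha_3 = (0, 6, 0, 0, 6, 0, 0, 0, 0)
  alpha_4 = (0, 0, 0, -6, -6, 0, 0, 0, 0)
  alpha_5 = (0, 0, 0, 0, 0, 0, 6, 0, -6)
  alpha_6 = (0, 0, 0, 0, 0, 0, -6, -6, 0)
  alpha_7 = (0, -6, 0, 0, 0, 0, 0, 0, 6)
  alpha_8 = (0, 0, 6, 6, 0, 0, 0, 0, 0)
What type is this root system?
A_8 (sl(9))

Compute the Cartan integers a_ij = 2(alpha_i, alpha_j)/(alpha_j, alpha_j); the resulting 8x8 Cartan matrix is
[[2, -1, 0, 0, 0, 0, 0, 0], [-1, 2, 0, 0, 0, -1, 0, 0], [0, 0, 2, -1, 0, 0, -1, 0], [0, 0, -1, 2, 0, 0, 0, -1], [0, 0, 0, 0, 2, -1, -1, 0], [0, -1, 0, 0, -1, 2, 0, 0], [0, 0, -1, 0, -1, 0, 2, 0], [0, 0, 0, -1, 0, 0, 0, 2]].
All simple roots have the same length, so the diagram is simply laced. The associated Dynkin diagram is a chain of 8 nodes with single edges (A_8), so the type is A_8 (the algebra sl(9)).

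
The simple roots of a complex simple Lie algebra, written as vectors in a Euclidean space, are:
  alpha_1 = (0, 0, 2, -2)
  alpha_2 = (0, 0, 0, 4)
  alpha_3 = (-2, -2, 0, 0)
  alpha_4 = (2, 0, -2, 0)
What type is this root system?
type C_4

Compute the Cartan integers a_ij = 2(alpha_i, alpha_j)/(alpha_j, alpha_j); the resulting 4x4 Cartan matrix is
[[2, -1, 0, -1], [-2, 2, 0, 0], [0, 0, 2, -1], [-1, 0, -1, 2]].
The roots have two lengths (squared-length ratio 2:1); the short ones are alpha_{1,3,4}. The associated Dynkin diagram is a chain of 4 nodes with a double edge at one end; the terminal node there is the unique long simple root (C_4), so the type is C_4 (the algebra sp(8)).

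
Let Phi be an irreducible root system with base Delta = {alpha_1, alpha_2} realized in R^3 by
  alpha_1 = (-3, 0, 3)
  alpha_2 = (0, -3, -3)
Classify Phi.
type A_2

Compute the Cartan integers a_ij = 2(alpha_i, alpha_j)/(alpha_j, alpha_j); the resulting 2x2 Cartan matrix is
[[2, -1], [-1, 2]].
All simple roots have the same length, so the diagram is simply laced. The associated Dynkin diagram is a chain of 2 nodes with single edges (A_2), so the type is A_2 (the algebra sl(3)).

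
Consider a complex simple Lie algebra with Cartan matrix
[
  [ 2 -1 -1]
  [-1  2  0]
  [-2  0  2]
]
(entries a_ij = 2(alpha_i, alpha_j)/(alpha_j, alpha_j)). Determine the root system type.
C_3

The matrix has rank 3 with 2's on the diagonal. Reading the off-diagonal entries as Dynkin edges (a single edge where a_ij = a_ji = -1; a double or triple edge where a_ij * a_ji = 2 or 3), the diagram is a chain of 3 nodes with a double edge at one end; the terminal node there is the unique long simple root (C_3). One simple-root ordering that puts it in standard form is (alpha_2, alpha_1, alpha_3). So the algebra is type C_3, i.e. sp(6).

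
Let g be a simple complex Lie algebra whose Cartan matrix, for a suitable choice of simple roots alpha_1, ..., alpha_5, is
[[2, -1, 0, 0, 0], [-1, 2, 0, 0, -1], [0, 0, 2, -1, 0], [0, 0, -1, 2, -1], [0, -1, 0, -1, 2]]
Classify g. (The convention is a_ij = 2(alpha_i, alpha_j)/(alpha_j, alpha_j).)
The matrix has rank 5 with 2's on the diagonal. Reading the off-diagonal entries as Dynkin edges (a single edge where a_ij = a_ji = -1; a double or triple edge where a_ij * a_ji = 2 or 3), the diagram is a chain of 5 nodes with single edges (A_5). One simple-root ordering that puts it in standard form is (alpha_3, alpha_4, alpha_5, alpha_2, alpha_1). So the algebra is type A_5, i.e. sl(6).

A_5 (sl(6))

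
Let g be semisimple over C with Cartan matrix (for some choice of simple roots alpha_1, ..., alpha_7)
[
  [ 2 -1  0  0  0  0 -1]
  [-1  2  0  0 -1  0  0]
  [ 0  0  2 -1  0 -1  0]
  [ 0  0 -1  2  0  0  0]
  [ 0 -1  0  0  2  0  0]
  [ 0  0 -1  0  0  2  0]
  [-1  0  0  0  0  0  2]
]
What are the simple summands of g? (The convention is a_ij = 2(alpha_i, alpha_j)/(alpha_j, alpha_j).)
A_3 + A_4

The diagram associated to this matrix has two connected components: the simple roots {alpha_3, alpha_4, alpha_6} form a chain of 3 nodes with single edges (A_3), and {alpha_1, alpha_2, alpha_5, alpha_7} form a chain of 4 nodes with single edges (A_4). A semisimple Lie algebra decomposes uniquely as the direct sum of simple ideals, one per connected component of its Dynkin diagram, so g ≅ A_3 ⊕ A_4 (dimension 15 + 24 = 39).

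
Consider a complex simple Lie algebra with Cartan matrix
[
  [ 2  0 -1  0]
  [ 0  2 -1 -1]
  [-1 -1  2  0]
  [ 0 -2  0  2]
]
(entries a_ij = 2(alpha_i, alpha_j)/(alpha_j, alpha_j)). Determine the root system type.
C_4 (sp(8))

The matrix has rank 4 with 2's on the diagonal. Reading the off-diagonal entries as Dynkin edges (a single edge where a_ij = a_ji = -1; a double or triple edge where a_ij * a_ji = 2 or 3), the diagram is a chain of 4 nodes with a double edge at one end; the terminal node there is the unique long simple root (C_4). One simple-root ordering that puts it in standard form is (alpha_1, alpha_3, alpha_2, alpha_4). So the algebra is type C_4, i.e. sp(8).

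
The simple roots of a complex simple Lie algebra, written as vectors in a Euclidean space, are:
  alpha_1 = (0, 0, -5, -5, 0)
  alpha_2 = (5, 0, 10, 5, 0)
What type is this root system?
Compute the Cartan integers a_ij = 2(alpha_i, alpha_j)/(alpha_j, alpha_j); the resulting 2x2 Cartan matrix is
[[2, -1], [-3, 2]].
The roots have two lengths (squared-length ratio 3:1); the short ones are alpha_{1}. The associated Dynkin diagram is two nodes joined by a triple edge (G_2), so the type is G_2.

G_2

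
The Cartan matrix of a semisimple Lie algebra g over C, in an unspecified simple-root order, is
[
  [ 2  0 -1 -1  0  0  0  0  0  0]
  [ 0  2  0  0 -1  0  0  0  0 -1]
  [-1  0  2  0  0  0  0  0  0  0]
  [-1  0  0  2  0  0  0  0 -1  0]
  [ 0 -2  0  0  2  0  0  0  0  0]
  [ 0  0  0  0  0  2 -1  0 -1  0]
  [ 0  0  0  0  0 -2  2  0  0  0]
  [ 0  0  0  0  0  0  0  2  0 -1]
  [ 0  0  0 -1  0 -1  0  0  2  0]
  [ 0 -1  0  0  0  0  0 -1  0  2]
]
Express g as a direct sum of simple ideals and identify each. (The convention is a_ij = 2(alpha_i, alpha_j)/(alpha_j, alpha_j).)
type C_4 ⊕ type C_6

The diagram associated to this matrix has two connected components: the simple roots {alpha_2, alpha_5, alpha_8, alpha_10} form a chain of 4 nodes with a double edge at one end; the terminal node there is the unique long simple root (C_4), and {alpha_1, alpha_3, alpha_4, alpha_6, alpha_7, alpha_9} form a chain of 6 nodes with a double edge at one end; the terminal node there is the unique long simple root (C_6). A semisimple Lie algebra decomposes uniquely as the direct sum of simple ideals, one per connected component of its Dynkin diagram, so g ≅ C_4 ⊕ C_6 (dimension 36 + 78 = 114).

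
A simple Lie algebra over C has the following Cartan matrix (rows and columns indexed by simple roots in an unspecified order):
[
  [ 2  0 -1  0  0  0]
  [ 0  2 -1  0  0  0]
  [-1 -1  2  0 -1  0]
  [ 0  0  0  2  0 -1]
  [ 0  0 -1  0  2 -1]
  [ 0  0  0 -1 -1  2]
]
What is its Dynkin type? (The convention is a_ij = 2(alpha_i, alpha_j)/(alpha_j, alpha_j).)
type D_6

The matrix has rank 6 with 2's on the diagonal. Reading the off-diagonal entries as Dynkin edges (a single edge where a_ij = a_ji = -1; a double or triple edge where a_ij * a_ji = 2 or 3), the diagram is a chain of 4 nodes with a fork of two nodes at one end (D_6). One simple-root ordering that puts it in standard form is (alpha_4, alpha_6, alpha_5, alpha_3, alpha_2, alpha_1). So the algebra is type D_6, i.e. so(12).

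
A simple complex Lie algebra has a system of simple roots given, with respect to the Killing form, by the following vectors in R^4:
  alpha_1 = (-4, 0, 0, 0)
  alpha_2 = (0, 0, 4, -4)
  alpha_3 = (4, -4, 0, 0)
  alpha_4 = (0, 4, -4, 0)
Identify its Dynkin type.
B4

Compute the Cartan integers a_ij = 2(alpha_i, alpha_j)/(alpha_j, alpha_j); the resulting 4x4 Cartan matrix is
[[2, 0, -1, 0], [0, 2, 0, -1], [-2, 0, 2, -1], [0, -1, -1, 2]].
The roots have two lengths (squared-length ratio 2:1); the short ones are alpha_{1}. The associated Dynkin diagram is a chain of 4 nodes with a double edge at one end; the terminal node there is the unique short simple root (B_4), so the type is B_4 (the algebra so(9)).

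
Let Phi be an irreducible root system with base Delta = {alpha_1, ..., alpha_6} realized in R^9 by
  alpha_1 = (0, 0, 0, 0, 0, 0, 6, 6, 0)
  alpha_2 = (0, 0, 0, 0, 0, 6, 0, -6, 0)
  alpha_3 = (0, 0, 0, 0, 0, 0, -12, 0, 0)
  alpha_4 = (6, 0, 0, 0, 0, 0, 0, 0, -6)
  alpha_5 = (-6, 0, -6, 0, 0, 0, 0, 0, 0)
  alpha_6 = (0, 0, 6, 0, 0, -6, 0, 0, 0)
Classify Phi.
Compute the Cartan integers a_ij = 2(alpha_i, alpha_j)/(alpha_j, alpha_j); the resulting 6x6 Cartan matrix is
[[2, -1, -1, 0, 0, 0], [-1, 2, 0, 0, 0, -1], [-2, 0, 2, 0, 0, 0], [0, 0, 0, 2, -1, 0], [0, 0, 0, -1, 2, -1], [0, -1, 0, 0, -1, 2]].
The roots have two lengths (squared-length ratio 2:1); the short ones are alpha_{1,2,4,5,6}. The associated Dynkin diagram is a chain of 6 nodes with a double edge at one end; the terminal node there is the unique long simple root (C_6), so the type is C_6 (the algebra sp(12)).

C6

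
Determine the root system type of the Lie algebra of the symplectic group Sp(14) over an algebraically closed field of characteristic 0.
C_7

This is sp(14), which has dimension 14(14+1)/2 = 105 and rank 14/2 = 7. In the classification of classical Lie algebras, the symplectic algebra sp(2n) has type C_n; here n = 7, so the Dynkin diagram is a chain of 7 nodes with a double edge at one end; the terminal node there is the unique long simple root (C_7). Hence the type is C_7.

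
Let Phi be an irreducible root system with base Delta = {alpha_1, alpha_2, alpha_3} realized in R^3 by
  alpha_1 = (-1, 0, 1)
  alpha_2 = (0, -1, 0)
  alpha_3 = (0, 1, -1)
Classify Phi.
Compute the Cartan integers a_ij = 2(alpha_i, alpha_j)/(alpha_j, alpha_j); the resulting 3x3 Cartan matrix is
[[2, 0, -1], [0, 2, -1], [-1, -2, 2]].
The roots have two lengths (squared-length ratio 2:1); the short ones are alpha_{2}. The associated Dynkin diagram is a chain of 3 nodes with a double edge at one end; the terminal node there is the unique short simple root (B_3), so the type is B_3 (the algebra so(7)).

B_3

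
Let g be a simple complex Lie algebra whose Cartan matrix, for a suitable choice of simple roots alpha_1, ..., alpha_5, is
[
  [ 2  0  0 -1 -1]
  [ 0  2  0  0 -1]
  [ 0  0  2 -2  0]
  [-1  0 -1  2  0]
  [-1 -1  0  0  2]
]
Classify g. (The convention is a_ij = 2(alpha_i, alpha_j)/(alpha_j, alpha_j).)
The matrix has rank 5 with 2's on the diagonal. Reading the off-diagonal entries as Dynkin edges (a single edge where a_ij = a_ji = -1; a double or triple edge where a_ij * a_ji = 2 or 3), the diagram is a chain of 5 nodes with a double edge at one end; the terminal node there is the unique long simple root (C_5). One simple-root ordering that puts it in standard form is (alpha_2, alpha_5, alpha_1, alpha_4, alpha_3). So the algebra is type C_5, i.e. sp(10).

C_5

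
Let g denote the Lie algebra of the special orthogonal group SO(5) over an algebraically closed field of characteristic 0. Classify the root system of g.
B_2

This is so(5) with 5 odd, which has dimension 5(5-1)/2 = 10 and rank (5-1)/2 = 2. In the classification of classical Lie algebras, the orthogonal algebra so(2n+1) in an odd number of variables has type B_n; here n = 2, so the Dynkin diagram is a chain of 2 nodes with a double edge at one end; the terminal node there is the unique short simple root (B_2). Hence the type is B_2.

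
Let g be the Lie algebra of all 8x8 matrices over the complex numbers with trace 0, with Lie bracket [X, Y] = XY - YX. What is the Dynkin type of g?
This is sl(8), which has dimension 8^2 - 1 = 63 and rank 8 - 1 = 7 (a Cartan subalgebra is the diagonal traceless matrices). In the classification of classical Lie algebras, the special linear algebra sl(n+1) has type A_n; here n = 7, so the Dynkin diagram is a chain of 7 nodes with single edges (A_7). Hence the type is A_7.

type A_7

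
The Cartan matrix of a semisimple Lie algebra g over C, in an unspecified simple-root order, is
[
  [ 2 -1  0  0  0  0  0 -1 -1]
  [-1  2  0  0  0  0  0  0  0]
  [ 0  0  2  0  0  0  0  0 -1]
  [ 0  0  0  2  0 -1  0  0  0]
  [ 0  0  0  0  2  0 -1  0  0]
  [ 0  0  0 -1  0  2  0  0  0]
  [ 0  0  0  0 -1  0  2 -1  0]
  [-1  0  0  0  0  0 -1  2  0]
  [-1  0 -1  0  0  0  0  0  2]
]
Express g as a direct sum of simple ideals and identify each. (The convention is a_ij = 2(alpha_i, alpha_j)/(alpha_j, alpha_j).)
The diagram associated to this matrix has two connected components: the simple roots {alpha_4, alpha_6} form a chain of 2 nodes with single edges (A_2), and {alpha_1, alpha_2, alpha_3, alpha_5, alpha_7, alpha_8, alpha_9} form a chain of 6 nodes with one extra node attached to the third node from one end (E_7). A semisimple Lie algebra decomposes uniquely as the direct sum of simple ideals, one per connected component of its Dynkin diagram, so g ≅ A_2 ⊕ E_7 (dimension 8 + 133 = 141).

A2 ⊕ E7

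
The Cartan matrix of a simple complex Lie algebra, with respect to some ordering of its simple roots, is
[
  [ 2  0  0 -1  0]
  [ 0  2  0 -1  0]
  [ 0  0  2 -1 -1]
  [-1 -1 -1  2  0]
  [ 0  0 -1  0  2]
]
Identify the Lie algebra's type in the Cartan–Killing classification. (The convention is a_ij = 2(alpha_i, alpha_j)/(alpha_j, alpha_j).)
D_5 (so(10))

The matrix has rank 5 with 2's on the diagonal. Reading the off-diagonal entries as Dynkin edges (a single edge where a_ij = a_ji = -1; a double or triple edge where a_ij * a_ji = 2 or 3), the diagram is a chain of 3 nodes with a fork of two nodes at one end (D_5). One simple-root ordering that puts it in standard form is (alpha_5, alpha_3, alpha_4, alpha_2, alpha_1). So the algebra is type D_5, i.e. so(10).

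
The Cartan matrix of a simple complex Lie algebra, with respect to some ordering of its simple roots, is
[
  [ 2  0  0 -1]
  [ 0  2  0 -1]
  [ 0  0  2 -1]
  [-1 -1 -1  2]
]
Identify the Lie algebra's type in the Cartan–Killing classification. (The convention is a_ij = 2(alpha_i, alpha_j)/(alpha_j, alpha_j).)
The matrix has rank 4 with 2's on the diagonal. Reading the off-diagonal entries as Dynkin edges (a single edge where a_ij = a_ji = -1; a double or triple edge where a_ij * a_ji = 2 or 3), the diagram is a chain of 2 nodes with a fork of two nodes at one end (D_4). One simple-root ordering that puts it in standard form is (alpha_2, alpha_4, alpha_1, alpha_3). So the algebra is type D_4, i.e. so(8).

type D_4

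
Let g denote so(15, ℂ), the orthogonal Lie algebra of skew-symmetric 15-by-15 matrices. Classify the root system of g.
This is so(15) with 15 odd, which has dimension 15(15-1)/2 = 105 and rank (15-1)/2 = 7. In the classification of classical Lie algebras, the orthogonal algebra so(2n+1) in an odd number of variables has type B_n; here n = 7, so the Dynkin diagram is a chain of 7 nodes with a double edge at one end; the terminal node there is the unique short simple root (B_7). Hence the type is B_7.

B_7 (so(15))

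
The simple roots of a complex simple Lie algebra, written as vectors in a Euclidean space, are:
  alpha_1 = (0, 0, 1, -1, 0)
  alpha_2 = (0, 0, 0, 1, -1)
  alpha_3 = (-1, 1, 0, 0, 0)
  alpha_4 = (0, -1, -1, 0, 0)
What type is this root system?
Compute the Cartan integers a_ij = 2(alpha_i, alpha_j)/(alpha_j, alpha_j); the resulting 4x4 Cartan matrix is
[[2, -1, 0, -1], [-1, 2, 0, 0], [0, 0, 2, -1], [-1, 0, -1, 2]].
All simple roots have the same length, so the diagram is simply laced. The associated Dynkin diagram is a chain of 4 nodes with single edges (A_4), so the type is A_4 (the algebra sl(5)).

A_4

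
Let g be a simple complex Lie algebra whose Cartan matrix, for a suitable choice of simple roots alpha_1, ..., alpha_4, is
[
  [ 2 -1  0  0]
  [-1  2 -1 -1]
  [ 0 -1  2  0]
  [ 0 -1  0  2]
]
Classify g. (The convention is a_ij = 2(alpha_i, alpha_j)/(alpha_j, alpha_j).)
The matrix has rank 4 with 2's on the diagonal. Reading the off-diagonal entries as Dynkin edges (a single edge where a_ij = a_ji = -1; a double or triple edge where a_ij * a_ji = 2 or 3), the diagram is a chain of 2 nodes with a fork of two nodes at one end (D_4). One simple-root ordering that puts it in standard form is (alpha_1, alpha_2, alpha_4, alpha_3). So the algebra is type D_4, i.e. so(8).

D_4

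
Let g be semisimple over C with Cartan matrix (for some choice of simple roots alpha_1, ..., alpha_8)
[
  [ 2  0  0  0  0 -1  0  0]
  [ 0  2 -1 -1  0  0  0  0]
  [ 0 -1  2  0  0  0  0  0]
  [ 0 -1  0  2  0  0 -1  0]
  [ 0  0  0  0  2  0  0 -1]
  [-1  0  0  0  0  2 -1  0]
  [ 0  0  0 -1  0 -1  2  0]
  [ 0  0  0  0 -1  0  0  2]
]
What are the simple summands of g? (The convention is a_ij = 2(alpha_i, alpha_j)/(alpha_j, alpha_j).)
The diagram associated to this matrix has two connected components: the simple roots {alpha_5, alpha_8} form a chain of 2 nodes with single edges (A_2), and {alpha_1, alpha_2, alpha_3, alpha_4, alpha_6, alpha_7} form a chain of 6 nodes with single edges (A_6). A semisimple Lie algebra decomposes uniquely as the direct sum of simple ideals, one per connected component of its Dynkin diagram, so g ≅ A_2 ⊕ A_6 (dimension 8 + 48 = 56).

A_2 ⊕ A_6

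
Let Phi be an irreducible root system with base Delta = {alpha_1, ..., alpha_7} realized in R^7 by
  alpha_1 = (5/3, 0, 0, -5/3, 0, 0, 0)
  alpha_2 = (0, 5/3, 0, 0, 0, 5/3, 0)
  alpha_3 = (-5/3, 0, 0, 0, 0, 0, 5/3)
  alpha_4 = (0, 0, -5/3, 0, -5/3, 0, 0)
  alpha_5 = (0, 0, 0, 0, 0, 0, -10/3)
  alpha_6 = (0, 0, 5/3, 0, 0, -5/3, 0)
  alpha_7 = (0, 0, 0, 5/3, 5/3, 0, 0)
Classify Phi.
C7

Compute the Cartan integers a_ij = 2(alpha_i, alpha_j)/(alpha_j, alpha_j); the resulting 7x7 Cartan matrix is
[[2, 0, -1, 0, 0, 0, -1], [0, 2, 0, 0, 0, -1, 0], [-1, 0, 2, 0, -1, 0, 0], [0, 0, 0, 2, 0, -1, -1], [0, 0, -2, 0, 2, 0, 0], [0, -1, 0, -1, 0, 2, 0], [-1, 0, 0, -1, 0, 0, 2]].
The roots have two lengths (squared-length ratio 2:1); the short ones are alpha_{1,2,3,4,6,7}. The associated Dynkin diagram is a chain of 7 nodes with a double edge at one end; the terminal node there is the unique long simple root (C_7), so the type is C_7 (the algebra sp(14)).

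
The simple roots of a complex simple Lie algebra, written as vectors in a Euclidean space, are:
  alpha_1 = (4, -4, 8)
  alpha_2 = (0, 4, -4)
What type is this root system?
Compute the Cartan integers a_ij = 2(alpha_i, alpha_j)/(alpha_j, alpha_j); the resulting 2x2 Cartan matrix is
[[2, -3], [-1, 2]].
The roots have two lengths (squared-length ratio 3:1); the short ones are alpha_{2}. The associated Dynkin diagram is two nodes joined by a triple edge (G_2), so the type is G_2.

G_2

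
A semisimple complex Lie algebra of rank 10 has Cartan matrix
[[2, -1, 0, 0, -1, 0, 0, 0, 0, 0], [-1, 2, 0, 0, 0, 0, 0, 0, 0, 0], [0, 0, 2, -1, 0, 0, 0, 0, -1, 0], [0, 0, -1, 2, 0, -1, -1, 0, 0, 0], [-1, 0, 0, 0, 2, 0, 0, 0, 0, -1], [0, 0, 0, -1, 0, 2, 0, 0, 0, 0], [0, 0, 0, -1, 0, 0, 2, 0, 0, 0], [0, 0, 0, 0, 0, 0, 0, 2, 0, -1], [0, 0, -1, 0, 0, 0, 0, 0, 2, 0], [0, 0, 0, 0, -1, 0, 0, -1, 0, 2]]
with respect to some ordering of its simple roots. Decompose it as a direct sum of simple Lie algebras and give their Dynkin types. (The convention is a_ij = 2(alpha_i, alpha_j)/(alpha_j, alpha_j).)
A5 ⊕ D5

The diagram associated to this matrix has two connected components: the simple roots {alpha_1, alpha_2, alpha_5, alpha_8, alpha_10} form a chain of 5 nodes with single edges (A_5), and {alpha_3, alpha_4, alpha_6, alpha_7, alpha_9} form a chain of 3 nodes with a fork of two nodes at one end (D_5). A semisimple Lie algebra decomposes uniquely as the direct sum of simple ideals, one per connected component of its Dynkin diagram, so g ≅ A_5 ⊕ D_5 (dimension 35 + 45 = 80).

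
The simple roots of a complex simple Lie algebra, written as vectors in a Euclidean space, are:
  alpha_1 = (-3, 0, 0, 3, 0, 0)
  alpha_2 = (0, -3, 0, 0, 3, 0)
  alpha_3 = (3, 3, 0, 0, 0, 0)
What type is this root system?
A3

Compute the Cartan integers a_ij = 2(alpha_i, alpha_j)/(alpha_j, alpha_j); the resulting 3x3 Cartan matrix is
[[2, 0, -1], [0, 2, -1], [-1, -1, 2]].
All simple roots have the same length, so the diagram is simply laced. The associated Dynkin diagram is a chain of 3 nodes with single edges (A_3), so the type is A_3 (the algebra sl(4)).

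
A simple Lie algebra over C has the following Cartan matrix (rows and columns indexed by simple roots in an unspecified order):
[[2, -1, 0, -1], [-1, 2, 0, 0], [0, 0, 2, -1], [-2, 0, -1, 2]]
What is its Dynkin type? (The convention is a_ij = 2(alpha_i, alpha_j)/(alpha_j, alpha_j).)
The matrix has rank 4 with 2's on the diagonal. Reading the off-diagonal entries as Dynkin edges (a single edge where a_ij = a_ji = -1; a double or triple edge where a_ij * a_ji = 2 or 3), the diagram is a chain of 4 nodes with a double edge between the middle two (F_4). One simple-root ordering that puts it in standard form is (alpha_3, alpha_4, alpha_1, alpha_2). So the algebra is type F_4.

F_4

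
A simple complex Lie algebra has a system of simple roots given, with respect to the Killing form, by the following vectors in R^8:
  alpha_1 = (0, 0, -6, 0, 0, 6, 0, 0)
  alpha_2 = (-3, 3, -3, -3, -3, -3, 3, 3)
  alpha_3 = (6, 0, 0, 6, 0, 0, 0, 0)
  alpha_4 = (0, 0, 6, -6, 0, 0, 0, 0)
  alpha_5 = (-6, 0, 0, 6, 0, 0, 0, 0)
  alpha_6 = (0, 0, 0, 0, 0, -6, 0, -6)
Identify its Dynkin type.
E6

Compute the Cartan integers a_ij = 2(alpha_i, alpha_j)/(alpha_j, alpha_j); the resulting 6x6 Cartan matrix is
[[2, 0, 0, -1, 0, -1], [0, 2, -1, 0, 0, 0], [0, -1, 2, -1, 0, 0], [-1, 0, -1, 2, -1, 0], [0, 0, 0, -1, 2, 0], [-1, 0, 0, 0, 0, 2]].
All simple roots have the same length, so the diagram is simply laced. The associated Dynkin diagram is a chain of 5 nodes with one extra node attached to the third node from one end (E_6), so the type is E_6.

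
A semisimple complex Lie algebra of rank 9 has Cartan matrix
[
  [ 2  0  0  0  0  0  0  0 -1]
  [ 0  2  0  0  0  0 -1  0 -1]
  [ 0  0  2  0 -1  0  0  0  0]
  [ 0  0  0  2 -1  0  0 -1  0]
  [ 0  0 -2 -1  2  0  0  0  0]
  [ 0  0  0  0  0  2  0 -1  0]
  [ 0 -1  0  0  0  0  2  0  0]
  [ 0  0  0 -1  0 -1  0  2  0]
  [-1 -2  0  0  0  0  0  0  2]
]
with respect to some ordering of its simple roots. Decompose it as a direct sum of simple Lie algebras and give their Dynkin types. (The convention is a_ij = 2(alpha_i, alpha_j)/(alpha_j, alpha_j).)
B_5 ⊕ F_4

The diagram associated to this matrix has two connected components: the simple roots {alpha_3, alpha_4, alpha_5, alpha_6, alpha_8} form a chain of 5 nodes with a double edge at one end; the terminal node there is the unique short simple root (B_5), and {alpha_1, alpha_2, alpha_7, alpha_9} form a chain of 4 nodes with a double edge between the middle two (F_4). A semisimple Lie algebra decomposes uniquely as the direct sum of simple ideals, one per connected component of its Dynkin diagram, so g ≅ B_5 ⊕ F_4 (dimension 55 + 52 = 107).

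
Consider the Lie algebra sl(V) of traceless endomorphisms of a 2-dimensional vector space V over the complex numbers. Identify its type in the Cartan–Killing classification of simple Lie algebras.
type A_1

This is sl(2), which has dimension 2^2 - 1 = 3 and rank 2 - 1 = 1 (a Cartan subalgebra is the diagonal traceless matrices). In the classification of classical Lie algebras, the special linear algebra sl(n+1) has type A_n; here n = 1, so the Dynkin diagram is a chain of 1 nodes with single edges (A_1). Hence the type is A_1.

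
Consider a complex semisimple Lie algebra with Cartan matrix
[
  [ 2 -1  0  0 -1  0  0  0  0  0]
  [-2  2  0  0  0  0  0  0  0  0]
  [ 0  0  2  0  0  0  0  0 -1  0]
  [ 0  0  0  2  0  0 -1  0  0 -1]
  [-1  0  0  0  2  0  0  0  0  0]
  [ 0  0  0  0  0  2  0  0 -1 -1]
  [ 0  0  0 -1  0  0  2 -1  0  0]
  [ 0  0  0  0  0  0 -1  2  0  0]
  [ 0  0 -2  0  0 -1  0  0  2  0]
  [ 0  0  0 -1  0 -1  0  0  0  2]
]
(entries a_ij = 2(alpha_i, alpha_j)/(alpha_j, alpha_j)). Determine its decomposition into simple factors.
The diagram associated to this matrix has two connected components: the simple roots {alpha_3, alpha_4, alpha_6, alpha_7, alpha_8, alpha_9, alpha_10} form a chain of 7 nodes with a double edge at one end; the terminal node there is the unique short simple root (B_7), and {alpha_1, alpha_2, alpha_5} form a chain of 3 nodes with a double edge at one end; the terminal node there is the unique long simple root (C_3). A semisimple Lie algebra decomposes uniquely as the direct sum of simple ideals, one per connected component of its Dynkin diagram, so g ≅ B_7 ⊕ C_3 (dimension 105 + 21 = 126).

type B_7 + type C_3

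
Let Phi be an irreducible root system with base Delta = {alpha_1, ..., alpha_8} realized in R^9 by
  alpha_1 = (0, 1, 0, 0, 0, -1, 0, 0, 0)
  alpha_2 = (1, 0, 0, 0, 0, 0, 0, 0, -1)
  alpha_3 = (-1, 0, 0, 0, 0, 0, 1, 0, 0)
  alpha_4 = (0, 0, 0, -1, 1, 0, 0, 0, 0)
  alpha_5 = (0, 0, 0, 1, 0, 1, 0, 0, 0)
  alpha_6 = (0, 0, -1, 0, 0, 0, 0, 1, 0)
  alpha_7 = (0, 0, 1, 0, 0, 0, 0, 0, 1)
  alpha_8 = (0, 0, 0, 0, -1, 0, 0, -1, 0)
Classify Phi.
Compute the Cartan integers a_ij = 2(alpha_i, alpha_j)/(alpha_j, alpha_j); the resulting 8x8 Cartan matrix is
[[2, 0, 0, 0, -1, 0, 0, 0], [0, 2, -1, 0, 0, 0, -1, 0], [0, -1, 2, 0, 0, 0, 0, 0], [0, 0, 0, 2, -1, 0, 0, -1], [-1, 0, 0, -1, 2, 0, 0, 0], [0, 0, 0, 0, 0, 2, -1, -1], [0, -1, 0, 0, 0, -1, 2, 0], [0, 0, 0, -1, 0, -1, 0, 2]].
All simple roots have the same length, so the diagram is simply laced. The associated Dynkin diagram is a chain of 8 nodes with single edges (A_8), so the type is A_8 (the algebra sl(9)).

type A_8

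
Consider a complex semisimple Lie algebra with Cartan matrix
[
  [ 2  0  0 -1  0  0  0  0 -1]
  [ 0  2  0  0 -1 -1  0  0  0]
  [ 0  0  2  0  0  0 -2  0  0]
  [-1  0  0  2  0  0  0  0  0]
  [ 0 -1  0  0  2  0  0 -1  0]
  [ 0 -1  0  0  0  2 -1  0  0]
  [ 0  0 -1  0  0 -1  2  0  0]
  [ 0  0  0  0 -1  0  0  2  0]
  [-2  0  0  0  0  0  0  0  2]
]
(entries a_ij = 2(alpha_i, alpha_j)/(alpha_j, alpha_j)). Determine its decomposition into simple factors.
The diagram associated to this matrix has two connected components: the simple roots {alpha_1, alpha_4, alpha_9} form a chain of 3 nodes with a double edge at one end; the terminal node there is the unique long simple root (C_3), and {alpha_2, alpha_3, alpha_5, alpha_6, alpha_7, alpha_8} form a chain of 6 nodes with a double edge at one end; the terminal node there is the unique long simple root (C_6). A semisimple Lie algebra decomposes uniquely as the direct sum of simple ideals, one per connected component of its Dynkin diagram, so g ≅ C_3 ⊕ C_6 (dimension 21 + 78 = 99).

C3 ⊕ C6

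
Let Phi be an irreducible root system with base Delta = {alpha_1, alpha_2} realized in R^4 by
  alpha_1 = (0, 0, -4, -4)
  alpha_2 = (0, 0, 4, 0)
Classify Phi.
Compute the Cartan integers a_ij = 2(alpha_i, alpha_j)/(alpha_j, alpha_j); the resulting 2x2 Cartan matrix is
[[2, -2], [-1, 2]].
The roots have two lengths (squared-length ratio 2:1); the short ones are alpha_{2}. The associated Dynkin diagram is a chain of 2 nodes with a double edge at one end; the terminal node there is the unique short simple root (B_2), so the type is B_2 (the algebra so(5)).

B2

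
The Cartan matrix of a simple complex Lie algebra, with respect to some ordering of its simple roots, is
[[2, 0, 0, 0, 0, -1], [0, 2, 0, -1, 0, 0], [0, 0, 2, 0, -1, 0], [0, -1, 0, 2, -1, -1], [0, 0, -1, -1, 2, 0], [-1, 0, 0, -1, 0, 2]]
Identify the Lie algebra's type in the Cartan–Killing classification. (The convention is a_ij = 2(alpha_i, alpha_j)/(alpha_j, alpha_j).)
The matrix has rank 6 with 2's on the diagonal. Reading the off-diagonal entries as Dynkin edges (a single edge where a_ij = a_ji = -1; a double or triple edge where a_ij * a_ji = 2 or 3), the diagram is a chain of 5 nodes with one extra node attached to the third node from one end (E_6). One simple-root ordering that puts it in standard form is (alpha_3, alpha_2, alpha_5, alpha_4, alpha_6, alpha_1). So the algebra is type E_6.

E_6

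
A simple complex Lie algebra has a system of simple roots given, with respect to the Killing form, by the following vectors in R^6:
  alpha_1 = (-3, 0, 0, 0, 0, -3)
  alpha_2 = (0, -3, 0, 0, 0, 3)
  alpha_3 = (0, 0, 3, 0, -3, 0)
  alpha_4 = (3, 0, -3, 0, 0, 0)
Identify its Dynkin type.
A_4

Compute the Cartan integers a_ij = 2(alpha_i, alpha_j)/(alpha_j, alpha_j); the resulting 4x4 Cartan matrix is
[[2, -1, 0, -1], [-1, 2, 0, 0], [0, 0, 2, -1], [-1, 0, -1, 2]].
All simple roots have the same length, so the diagram is simply laced. The associated Dynkin diagram is a chain of 4 nodes with single edges (A_4), so the type is A_4 (the algebra sl(5)).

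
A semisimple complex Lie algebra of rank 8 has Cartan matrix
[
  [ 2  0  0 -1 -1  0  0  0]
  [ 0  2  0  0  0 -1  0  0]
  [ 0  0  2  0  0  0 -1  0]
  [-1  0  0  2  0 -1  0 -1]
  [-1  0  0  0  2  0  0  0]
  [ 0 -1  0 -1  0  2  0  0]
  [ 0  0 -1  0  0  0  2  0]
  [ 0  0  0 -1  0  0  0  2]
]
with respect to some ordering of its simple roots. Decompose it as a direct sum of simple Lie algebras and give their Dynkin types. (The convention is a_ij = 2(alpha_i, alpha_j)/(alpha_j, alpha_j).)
The diagram associated to this matrix has two connected components: the simple roots {alpha_3, alpha_7} form a chain of 2 nodes with single edges (A_2), and {alpha_1, alpha_2, alpha_4, alpha_5, alpha_6, alpha_8} form a chain of 5 nodes with one extra node attached to the third node from one end (E_6). A semisimple Lie algebra decomposes uniquely as the direct sum of simple ideals, one per connected component of its Dynkin diagram, so g ≅ A_2 ⊕ E_6 (dimension 8 + 78 = 86).

A_2 (sl(3)) + E_6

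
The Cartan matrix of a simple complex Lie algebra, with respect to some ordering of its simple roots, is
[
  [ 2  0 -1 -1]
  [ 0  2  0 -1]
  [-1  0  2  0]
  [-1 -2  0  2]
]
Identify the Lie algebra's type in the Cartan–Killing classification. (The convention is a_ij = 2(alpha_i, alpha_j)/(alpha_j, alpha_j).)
The matrix has rank 4 with 2's on the diagonal. Reading the off-diagonal entries as Dynkin edges (a single edge where a_ij = a_ji = -1; a double or triple edge where a_ij * a_ji = 2 or 3), the diagram is a chain of 4 nodes with a double edge at one end; the terminal node there is the unique short simple root (B_4). One simple-root ordering that puts it in standard form is (alpha_3, alpha_1, alpha_4, alpha_2). So the algebra is type B_4, i.e. so(9).

type B_4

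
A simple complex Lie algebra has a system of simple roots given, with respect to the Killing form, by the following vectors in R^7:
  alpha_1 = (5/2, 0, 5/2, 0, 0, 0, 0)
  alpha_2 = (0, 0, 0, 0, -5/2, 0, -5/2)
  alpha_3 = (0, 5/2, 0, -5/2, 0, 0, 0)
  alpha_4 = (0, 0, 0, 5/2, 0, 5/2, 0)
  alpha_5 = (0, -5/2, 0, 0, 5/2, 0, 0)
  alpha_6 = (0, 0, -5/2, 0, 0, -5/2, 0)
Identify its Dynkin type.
Compute the Cartan integers a_ij = 2(alpha_i, alpha_j)/(alpha_j, alpha_j); the resulting 6x6 Cartan matrix is
[[2, 0, 0, 0, 0, -1], [0, 2, 0, 0, -1, 0], [0, 0, 2, -1, -1, 0], [0, 0, -1, 2, 0, -1], [0, -1, -1, 0, 2, 0], [-1, 0, 0, -1, 0, 2]].
All simple roots have the same length, so the diagram is simply laced. The associated Dynkin diagram is a chain of 6 nodes with single edges (A_6), so the type is A_6 (the algebra sl(7)).

A_6 (sl(7))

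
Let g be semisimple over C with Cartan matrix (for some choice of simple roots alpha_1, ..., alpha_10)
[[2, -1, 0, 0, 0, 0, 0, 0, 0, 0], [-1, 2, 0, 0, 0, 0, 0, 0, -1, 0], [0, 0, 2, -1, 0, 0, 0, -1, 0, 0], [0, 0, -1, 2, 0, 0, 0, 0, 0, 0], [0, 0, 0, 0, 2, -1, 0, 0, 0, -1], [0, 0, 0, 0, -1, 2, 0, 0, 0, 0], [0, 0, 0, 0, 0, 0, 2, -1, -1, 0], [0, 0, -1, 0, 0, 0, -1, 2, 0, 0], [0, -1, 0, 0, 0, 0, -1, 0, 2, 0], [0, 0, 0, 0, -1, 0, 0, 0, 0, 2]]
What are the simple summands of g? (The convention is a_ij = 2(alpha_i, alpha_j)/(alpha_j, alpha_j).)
The diagram associated to this matrix has two connected components: the simple roots {alpha_5, alpha_6, alpha_10} form a chain of 3 nodes with single edges (A_3), and {alpha_1, alpha_2, alpha_3, alpha_4, alpha_7, alpha_8, alpha_9} form a chain of 7 nodes with single edges (A_7). A semisimple Lie algebra decomposes uniquely as the direct sum of simple ideals, one per connected component of its Dynkin diagram, so g ≅ A_3 ⊕ A_7 (dimension 15 + 63 = 78).

type A_3 ⊕ type A_7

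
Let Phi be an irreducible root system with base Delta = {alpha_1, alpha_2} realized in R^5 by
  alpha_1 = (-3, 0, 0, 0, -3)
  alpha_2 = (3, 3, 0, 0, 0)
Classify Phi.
A_2 (sl(3))

Compute the Cartan integers a_ij = 2(alpha_i, alpha_j)/(alpha_j, alpha_j); the resulting 2x2 Cartan matrix is
[[2, -1], [-1, 2]].
All simple roots have the same length, so the diagram is simply laced. The associated Dynkin diagram is a chain of 2 nodes with single edges (A_2), so the type is A_2 (the algebra sl(3)).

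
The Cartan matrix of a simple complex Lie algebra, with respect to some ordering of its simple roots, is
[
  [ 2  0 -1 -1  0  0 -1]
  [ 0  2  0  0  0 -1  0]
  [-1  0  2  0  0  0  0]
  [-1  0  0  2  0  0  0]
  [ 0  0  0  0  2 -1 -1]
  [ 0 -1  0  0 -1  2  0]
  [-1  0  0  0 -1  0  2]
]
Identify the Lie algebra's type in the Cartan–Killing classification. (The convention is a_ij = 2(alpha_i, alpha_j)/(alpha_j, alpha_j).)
D_7 (so(14))

The matrix has rank 7 with 2's on the diagonal. Reading the off-diagonal entries as Dynkin edges (a single edge where a_ij = a_ji = -1; a double or triple edge where a_ij * a_ji = 2 or 3), the diagram is a chain of 5 nodes with a fork of two nodes at one end (D_7). One simple-root ordering that puts it in standard form is (alpha_2, alpha_6, alpha_5, alpha_7, alpha_1, alpha_3, alpha_4). So the algebra is type D_7, i.e. so(14).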